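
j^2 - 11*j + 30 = (j - 6)*(j - 5)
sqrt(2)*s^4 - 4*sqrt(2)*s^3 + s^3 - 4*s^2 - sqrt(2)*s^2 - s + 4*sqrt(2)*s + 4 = (s - 4)*(s - 1)*(s + 1)*(sqrt(2)*s + 1)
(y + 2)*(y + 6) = y^2 + 8*y + 12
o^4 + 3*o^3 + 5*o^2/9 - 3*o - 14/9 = (o - 1)*(o + 2/3)*(o + 1)*(o + 7/3)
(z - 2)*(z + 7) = z^2 + 5*z - 14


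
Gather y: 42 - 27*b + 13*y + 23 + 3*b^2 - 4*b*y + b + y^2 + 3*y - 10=3*b^2 - 26*b + y^2 + y*(16 - 4*b) + 55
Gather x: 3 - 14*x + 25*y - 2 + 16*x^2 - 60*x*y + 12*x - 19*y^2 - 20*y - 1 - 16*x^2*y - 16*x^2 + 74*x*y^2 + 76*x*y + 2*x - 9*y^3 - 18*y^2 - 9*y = -16*x^2*y + x*(74*y^2 + 16*y) - 9*y^3 - 37*y^2 - 4*y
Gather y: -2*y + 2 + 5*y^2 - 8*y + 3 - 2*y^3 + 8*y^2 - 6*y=-2*y^3 + 13*y^2 - 16*y + 5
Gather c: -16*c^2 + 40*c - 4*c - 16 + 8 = -16*c^2 + 36*c - 8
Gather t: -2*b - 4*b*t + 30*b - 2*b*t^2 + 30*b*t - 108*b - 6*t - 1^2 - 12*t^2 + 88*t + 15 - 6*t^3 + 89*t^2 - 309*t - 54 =-80*b - 6*t^3 + t^2*(77 - 2*b) + t*(26*b - 227) - 40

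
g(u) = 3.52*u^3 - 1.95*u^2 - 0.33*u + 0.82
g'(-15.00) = 2434.17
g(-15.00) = -12312.98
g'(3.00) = 83.01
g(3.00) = 77.32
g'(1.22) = 10.63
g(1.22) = 3.91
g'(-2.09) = 53.95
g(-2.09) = -39.14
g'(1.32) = 12.92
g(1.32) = 5.08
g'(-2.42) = 70.95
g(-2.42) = -59.69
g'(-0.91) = 11.96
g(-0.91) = -3.15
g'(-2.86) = 97.20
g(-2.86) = -96.53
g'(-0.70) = 7.57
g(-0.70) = -1.11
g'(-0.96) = 13.15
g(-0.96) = -3.77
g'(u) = 10.56*u^2 - 3.9*u - 0.33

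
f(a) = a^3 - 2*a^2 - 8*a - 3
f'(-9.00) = 271.00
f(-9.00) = -822.00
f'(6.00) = 76.00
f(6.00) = 93.00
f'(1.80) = -5.48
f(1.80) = -18.05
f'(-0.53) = -5.04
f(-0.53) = 0.53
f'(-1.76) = 8.33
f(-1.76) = -0.57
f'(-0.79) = -2.97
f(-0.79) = 1.58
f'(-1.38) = 3.23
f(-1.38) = 1.60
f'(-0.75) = -3.31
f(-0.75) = 1.45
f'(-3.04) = 31.88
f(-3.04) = -25.26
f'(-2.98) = 30.56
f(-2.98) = -23.38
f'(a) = 3*a^2 - 4*a - 8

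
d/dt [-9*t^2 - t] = -18*t - 1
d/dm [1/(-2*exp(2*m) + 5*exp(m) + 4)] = (4*exp(m) - 5)*exp(m)/(-2*exp(2*m) + 5*exp(m) + 4)^2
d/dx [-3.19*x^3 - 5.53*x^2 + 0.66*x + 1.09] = -9.57*x^2 - 11.06*x + 0.66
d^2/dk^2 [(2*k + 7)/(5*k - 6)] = 470/(5*k - 6)^3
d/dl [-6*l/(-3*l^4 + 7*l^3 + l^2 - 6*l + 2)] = 6*(-9*l^4 + 14*l^3 + l^2 - 2)/(9*l^8 - 42*l^7 + 43*l^6 + 50*l^5 - 95*l^4 + 16*l^3 + 40*l^2 - 24*l + 4)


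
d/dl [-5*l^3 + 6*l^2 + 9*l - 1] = -15*l^2 + 12*l + 9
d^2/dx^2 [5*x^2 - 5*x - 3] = 10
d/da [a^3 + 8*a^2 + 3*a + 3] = 3*a^2 + 16*a + 3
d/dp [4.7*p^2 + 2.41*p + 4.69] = 9.4*p + 2.41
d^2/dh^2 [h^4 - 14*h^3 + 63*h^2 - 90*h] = 12*h^2 - 84*h + 126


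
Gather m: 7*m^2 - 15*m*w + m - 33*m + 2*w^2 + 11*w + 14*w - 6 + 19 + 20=7*m^2 + m*(-15*w - 32) + 2*w^2 + 25*w + 33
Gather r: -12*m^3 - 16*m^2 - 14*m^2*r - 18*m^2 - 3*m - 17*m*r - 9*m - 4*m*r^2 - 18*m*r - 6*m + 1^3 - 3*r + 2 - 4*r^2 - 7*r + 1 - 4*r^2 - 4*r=-12*m^3 - 34*m^2 - 18*m + r^2*(-4*m - 8) + r*(-14*m^2 - 35*m - 14) + 4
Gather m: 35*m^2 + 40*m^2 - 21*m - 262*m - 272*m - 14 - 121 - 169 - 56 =75*m^2 - 555*m - 360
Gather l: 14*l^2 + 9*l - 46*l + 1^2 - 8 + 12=14*l^2 - 37*l + 5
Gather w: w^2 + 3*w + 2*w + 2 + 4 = w^2 + 5*w + 6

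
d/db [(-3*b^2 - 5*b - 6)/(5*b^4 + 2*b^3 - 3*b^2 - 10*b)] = (30*b^5 + 81*b^4 + 140*b^3 + 51*b^2 - 36*b - 60)/(b^2*(25*b^6 + 20*b^5 - 26*b^4 - 112*b^3 - 31*b^2 + 60*b + 100))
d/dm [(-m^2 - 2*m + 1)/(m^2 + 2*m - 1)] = 0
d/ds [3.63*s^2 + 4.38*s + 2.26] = 7.26*s + 4.38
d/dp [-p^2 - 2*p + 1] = -2*p - 2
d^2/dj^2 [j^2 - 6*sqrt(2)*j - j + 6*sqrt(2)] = 2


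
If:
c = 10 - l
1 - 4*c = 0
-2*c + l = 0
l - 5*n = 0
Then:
No Solution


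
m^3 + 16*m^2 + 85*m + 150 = (m + 5)^2*(m + 6)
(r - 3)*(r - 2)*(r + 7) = r^3 + 2*r^2 - 29*r + 42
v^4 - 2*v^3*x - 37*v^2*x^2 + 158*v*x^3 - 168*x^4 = (v - 4*x)*(v - 3*x)*(v - 2*x)*(v + 7*x)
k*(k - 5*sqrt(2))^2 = k^3 - 10*sqrt(2)*k^2 + 50*k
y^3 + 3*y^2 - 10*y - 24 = (y - 3)*(y + 2)*(y + 4)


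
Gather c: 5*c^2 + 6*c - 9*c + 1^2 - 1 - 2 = 5*c^2 - 3*c - 2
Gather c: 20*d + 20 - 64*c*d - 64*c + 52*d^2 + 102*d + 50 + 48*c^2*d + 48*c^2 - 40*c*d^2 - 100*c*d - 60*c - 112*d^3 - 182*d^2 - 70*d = c^2*(48*d + 48) + c*(-40*d^2 - 164*d - 124) - 112*d^3 - 130*d^2 + 52*d + 70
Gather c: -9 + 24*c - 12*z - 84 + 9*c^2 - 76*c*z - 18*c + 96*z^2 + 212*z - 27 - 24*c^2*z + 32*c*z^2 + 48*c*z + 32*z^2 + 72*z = c^2*(9 - 24*z) + c*(32*z^2 - 28*z + 6) + 128*z^2 + 272*z - 120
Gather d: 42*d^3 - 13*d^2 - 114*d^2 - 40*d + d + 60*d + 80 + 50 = 42*d^3 - 127*d^2 + 21*d + 130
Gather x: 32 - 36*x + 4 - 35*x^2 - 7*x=-35*x^2 - 43*x + 36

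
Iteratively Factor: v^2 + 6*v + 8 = (v + 2)*(v + 4)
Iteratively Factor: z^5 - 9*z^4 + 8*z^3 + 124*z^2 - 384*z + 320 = (z - 4)*(z^4 - 5*z^3 - 12*z^2 + 76*z - 80) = (z - 4)*(z - 2)*(z^3 - 3*z^2 - 18*z + 40) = (z - 4)*(z - 2)^2*(z^2 - z - 20) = (z - 4)*(z - 2)^2*(z + 4)*(z - 5)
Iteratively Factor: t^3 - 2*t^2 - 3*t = (t - 3)*(t^2 + t) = t*(t - 3)*(t + 1)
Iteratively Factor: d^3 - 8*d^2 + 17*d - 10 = (d - 2)*(d^2 - 6*d + 5) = (d - 2)*(d - 1)*(d - 5)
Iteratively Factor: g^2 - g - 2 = (g - 2)*(g + 1)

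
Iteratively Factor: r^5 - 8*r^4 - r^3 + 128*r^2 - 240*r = (r - 3)*(r^4 - 5*r^3 - 16*r^2 + 80*r) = r*(r - 3)*(r^3 - 5*r^2 - 16*r + 80) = r*(r - 4)*(r - 3)*(r^2 - r - 20) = r*(r - 5)*(r - 4)*(r - 3)*(r + 4)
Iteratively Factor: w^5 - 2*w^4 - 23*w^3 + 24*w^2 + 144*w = (w)*(w^4 - 2*w^3 - 23*w^2 + 24*w + 144) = w*(w - 4)*(w^3 + 2*w^2 - 15*w - 36) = w*(w - 4)*(w + 3)*(w^2 - w - 12) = w*(w - 4)^2*(w + 3)*(w + 3)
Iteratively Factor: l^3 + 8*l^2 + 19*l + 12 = (l + 4)*(l^2 + 4*l + 3) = (l + 1)*(l + 4)*(l + 3)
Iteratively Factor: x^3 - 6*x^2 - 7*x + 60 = (x + 3)*(x^2 - 9*x + 20) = (x - 5)*(x + 3)*(x - 4)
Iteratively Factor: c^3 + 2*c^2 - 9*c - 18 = (c + 2)*(c^2 - 9) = (c + 2)*(c + 3)*(c - 3)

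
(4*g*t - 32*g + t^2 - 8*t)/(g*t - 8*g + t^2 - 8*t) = (4*g + t)/(g + t)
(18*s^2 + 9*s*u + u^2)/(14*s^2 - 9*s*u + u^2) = (18*s^2 + 9*s*u + u^2)/(14*s^2 - 9*s*u + u^2)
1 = 1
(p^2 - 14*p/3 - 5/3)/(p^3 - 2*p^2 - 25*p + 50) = (p + 1/3)/(p^2 + 3*p - 10)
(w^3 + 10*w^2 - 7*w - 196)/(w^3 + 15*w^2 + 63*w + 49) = (w - 4)/(w + 1)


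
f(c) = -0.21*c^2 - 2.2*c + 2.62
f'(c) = -0.42*c - 2.2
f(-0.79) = 4.23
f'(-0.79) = -1.87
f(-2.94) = 7.27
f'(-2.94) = -0.97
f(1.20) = -0.32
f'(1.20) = -2.70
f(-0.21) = 3.07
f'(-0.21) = -2.11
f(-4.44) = 8.25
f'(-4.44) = -0.34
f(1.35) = -0.73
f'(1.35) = -2.77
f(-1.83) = 5.94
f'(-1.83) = -1.43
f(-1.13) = 4.84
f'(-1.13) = -1.73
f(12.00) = -54.02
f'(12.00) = -7.24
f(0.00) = 2.62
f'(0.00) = -2.20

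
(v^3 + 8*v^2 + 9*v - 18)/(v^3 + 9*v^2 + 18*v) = (v - 1)/v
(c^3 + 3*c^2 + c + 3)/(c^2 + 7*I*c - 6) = (c^2 + c*(3 - I) - 3*I)/(c + 6*I)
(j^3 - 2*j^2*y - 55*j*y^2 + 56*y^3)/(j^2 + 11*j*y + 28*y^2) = (j^2 - 9*j*y + 8*y^2)/(j + 4*y)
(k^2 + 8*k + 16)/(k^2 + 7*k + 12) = (k + 4)/(k + 3)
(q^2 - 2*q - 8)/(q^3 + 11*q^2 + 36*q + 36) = (q - 4)/(q^2 + 9*q + 18)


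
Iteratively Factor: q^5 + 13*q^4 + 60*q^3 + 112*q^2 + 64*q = (q + 1)*(q^4 + 12*q^3 + 48*q^2 + 64*q) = q*(q + 1)*(q^3 + 12*q^2 + 48*q + 64) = q*(q + 1)*(q + 4)*(q^2 + 8*q + 16) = q*(q + 1)*(q + 4)^2*(q + 4)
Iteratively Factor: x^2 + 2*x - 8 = (x - 2)*(x + 4)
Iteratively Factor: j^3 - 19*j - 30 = (j + 3)*(j^2 - 3*j - 10) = (j + 2)*(j + 3)*(j - 5)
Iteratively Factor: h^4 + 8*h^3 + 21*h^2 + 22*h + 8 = (h + 1)*(h^3 + 7*h^2 + 14*h + 8) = (h + 1)^2*(h^2 + 6*h + 8) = (h + 1)^2*(h + 4)*(h + 2)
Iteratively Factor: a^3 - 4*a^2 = (a)*(a^2 - 4*a) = a^2*(a - 4)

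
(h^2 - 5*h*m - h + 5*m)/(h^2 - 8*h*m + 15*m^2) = (h - 1)/(h - 3*m)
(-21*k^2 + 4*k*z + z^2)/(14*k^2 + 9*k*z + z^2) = (-3*k + z)/(2*k + z)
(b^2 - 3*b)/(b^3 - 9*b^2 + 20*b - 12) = b*(b - 3)/(b^3 - 9*b^2 + 20*b - 12)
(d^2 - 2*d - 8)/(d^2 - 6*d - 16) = (d - 4)/(d - 8)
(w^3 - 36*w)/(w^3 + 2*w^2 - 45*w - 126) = w*(w - 6)/(w^2 - 4*w - 21)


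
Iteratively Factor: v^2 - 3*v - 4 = (v - 4)*(v + 1)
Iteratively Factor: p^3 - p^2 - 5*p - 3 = (p + 1)*(p^2 - 2*p - 3) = (p - 3)*(p + 1)*(p + 1)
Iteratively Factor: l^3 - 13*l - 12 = (l - 4)*(l^2 + 4*l + 3) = (l - 4)*(l + 3)*(l + 1)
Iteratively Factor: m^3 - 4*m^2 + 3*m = (m)*(m^2 - 4*m + 3) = m*(m - 3)*(m - 1)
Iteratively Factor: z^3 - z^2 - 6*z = (z + 2)*(z^2 - 3*z) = z*(z + 2)*(z - 3)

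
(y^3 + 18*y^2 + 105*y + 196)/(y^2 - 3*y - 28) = (y^2 + 14*y + 49)/(y - 7)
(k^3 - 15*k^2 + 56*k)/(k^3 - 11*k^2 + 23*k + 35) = k*(k - 8)/(k^2 - 4*k - 5)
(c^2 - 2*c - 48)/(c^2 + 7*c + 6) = (c - 8)/(c + 1)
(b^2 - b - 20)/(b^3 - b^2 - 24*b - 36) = (-b^2 + b + 20)/(-b^3 + b^2 + 24*b + 36)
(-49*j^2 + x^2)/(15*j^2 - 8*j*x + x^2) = (-49*j^2 + x^2)/(15*j^2 - 8*j*x + x^2)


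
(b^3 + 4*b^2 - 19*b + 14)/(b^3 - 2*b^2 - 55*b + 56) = (b - 2)/(b - 8)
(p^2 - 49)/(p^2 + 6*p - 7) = (p - 7)/(p - 1)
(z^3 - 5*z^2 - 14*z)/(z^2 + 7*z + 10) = z*(z - 7)/(z + 5)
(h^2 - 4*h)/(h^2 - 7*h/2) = 2*(h - 4)/(2*h - 7)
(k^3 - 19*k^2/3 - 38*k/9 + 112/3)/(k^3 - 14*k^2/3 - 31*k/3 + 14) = (k - 8/3)/(k - 1)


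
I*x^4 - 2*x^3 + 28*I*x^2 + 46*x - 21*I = (x - 3*I)*(x - I)*(x + 7*I)*(I*x + 1)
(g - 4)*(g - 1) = g^2 - 5*g + 4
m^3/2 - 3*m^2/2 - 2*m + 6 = (m/2 + 1)*(m - 3)*(m - 2)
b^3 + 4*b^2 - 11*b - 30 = (b - 3)*(b + 2)*(b + 5)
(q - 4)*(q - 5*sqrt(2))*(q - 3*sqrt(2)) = q^3 - 8*sqrt(2)*q^2 - 4*q^2 + 30*q + 32*sqrt(2)*q - 120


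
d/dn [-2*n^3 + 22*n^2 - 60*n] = -6*n^2 + 44*n - 60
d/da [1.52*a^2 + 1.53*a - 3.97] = 3.04*a + 1.53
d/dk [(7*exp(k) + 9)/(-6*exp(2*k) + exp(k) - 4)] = ((7*exp(k) + 9)*(12*exp(k) - 1) - 42*exp(2*k) + 7*exp(k) - 28)*exp(k)/(6*exp(2*k) - exp(k) + 4)^2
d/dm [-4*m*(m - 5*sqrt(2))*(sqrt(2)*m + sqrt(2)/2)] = -12*sqrt(2)*m^2 - 4*sqrt(2)*m + 80*m + 20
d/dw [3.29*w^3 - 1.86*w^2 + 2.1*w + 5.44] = 9.87*w^2 - 3.72*w + 2.1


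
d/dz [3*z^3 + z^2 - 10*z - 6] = 9*z^2 + 2*z - 10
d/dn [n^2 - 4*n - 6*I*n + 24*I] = 2*n - 4 - 6*I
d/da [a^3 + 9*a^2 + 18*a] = 3*a^2 + 18*a + 18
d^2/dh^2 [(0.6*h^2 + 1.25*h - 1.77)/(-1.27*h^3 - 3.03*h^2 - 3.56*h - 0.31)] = (-1.93548*h^6 - 12.09675*h^5 + 21.673566*h^4 + 113.580182*h^3 + 154.803282*h^2 + 117.419472*h + 44.183102)/(2.048383*h^9 + 14.661261*h^8 + 52.205001*h^7 + 111.51354*h^6 + 153.495894*h^5 + 132.150693*h^4 + 65.547605*h^3 + 12.659997*h^2 + 1.026348*h + 0.029791)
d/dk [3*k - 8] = 3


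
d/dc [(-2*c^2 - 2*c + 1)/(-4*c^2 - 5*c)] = (2*c^2 + 8*c + 5)/(c^2*(16*c^2 + 40*c + 25))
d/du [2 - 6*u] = -6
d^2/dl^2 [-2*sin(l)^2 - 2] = -4*cos(2*l)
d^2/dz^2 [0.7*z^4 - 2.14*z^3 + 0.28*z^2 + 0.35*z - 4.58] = 8.4*z^2 - 12.84*z + 0.56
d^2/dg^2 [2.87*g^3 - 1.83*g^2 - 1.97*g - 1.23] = 17.22*g - 3.66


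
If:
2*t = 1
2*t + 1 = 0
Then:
No Solution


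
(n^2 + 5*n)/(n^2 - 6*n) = (n + 5)/(n - 6)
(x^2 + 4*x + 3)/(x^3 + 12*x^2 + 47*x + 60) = (x + 1)/(x^2 + 9*x + 20)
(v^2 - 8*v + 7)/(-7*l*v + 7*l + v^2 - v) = (v - 7)/(-7*l + v)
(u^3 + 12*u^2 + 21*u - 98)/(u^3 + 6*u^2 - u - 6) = (u^3 + 12*u^2 + 21*u - 98)/(u^3 + 6*u^2 - u - 6)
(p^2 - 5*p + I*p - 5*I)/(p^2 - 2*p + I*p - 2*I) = (p - 5)/(p - 2)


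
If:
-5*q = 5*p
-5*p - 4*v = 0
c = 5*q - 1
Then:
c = 4*v - 1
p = -4*v/5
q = 4*v/5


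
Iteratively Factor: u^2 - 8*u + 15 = (u - 5)*(u - 3)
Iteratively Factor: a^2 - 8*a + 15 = (a - 3)*(a - 5)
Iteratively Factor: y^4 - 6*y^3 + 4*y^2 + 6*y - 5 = (y + 1)*(y^3 - 7*y^2 + 11*y - 5) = (y - 5)*(y + 1)*(y^2 - 2*y + 1) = (y - 5)*(y - 1)*(y + 1)*(y - 1)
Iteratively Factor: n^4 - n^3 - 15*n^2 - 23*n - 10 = (n - 5)*(n^3 + 4*n^2 + 5*n + 2) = (n - 5)*(n + 1)*(n^2 + 3*n + 2) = (n - 5)*(n + 1)*(n + 2)*(n + 1)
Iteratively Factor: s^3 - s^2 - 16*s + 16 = (s + 4)*(s^2 - 5*s + 4) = (s - 4)*(s + 4)*(s - 1)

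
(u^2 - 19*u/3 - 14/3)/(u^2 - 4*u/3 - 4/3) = (u - 7)/(u - 2)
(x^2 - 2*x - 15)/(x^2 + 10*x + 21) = (x - 5)/(x + 7)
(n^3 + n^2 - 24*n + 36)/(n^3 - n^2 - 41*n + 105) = (n^2 + 4*n - 12)/(n^2 + 2*n - 35)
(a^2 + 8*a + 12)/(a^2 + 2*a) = (a + 6)/a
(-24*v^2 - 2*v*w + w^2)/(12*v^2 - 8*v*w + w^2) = (-4*v - w)/(2*v - w)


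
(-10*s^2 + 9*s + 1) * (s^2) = -10*s^4 + 9*s^3 + s^2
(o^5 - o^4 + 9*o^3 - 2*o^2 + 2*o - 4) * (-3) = -3*o^5 + 3*o^4 - 27*o^3 + 6*o^2 - 6*o + 12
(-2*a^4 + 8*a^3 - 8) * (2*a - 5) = -4*a^5 + 26*a^4 - 40*a^3 - 16*a + 40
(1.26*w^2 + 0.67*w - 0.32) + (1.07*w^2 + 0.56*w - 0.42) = 2.33*w^2 + 1.23*w - 0.74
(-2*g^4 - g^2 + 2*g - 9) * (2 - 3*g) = 6*g^5 - 4*g^4 + 3*g^3 - 8*g^2 + 31*g - 18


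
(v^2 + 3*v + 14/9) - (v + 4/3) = v^2 + 2*v + 2/9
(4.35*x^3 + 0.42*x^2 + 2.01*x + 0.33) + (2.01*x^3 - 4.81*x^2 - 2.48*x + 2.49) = 6.36*x^3 - 4.39*x^2 - 0.47*x + 2.82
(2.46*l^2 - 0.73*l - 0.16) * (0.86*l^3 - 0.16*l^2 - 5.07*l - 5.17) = 2.1156*l^5 - 1.0214*l^4 - 12.493*l^3 - 8.9915*l^2 + 4.5853*l + 0.8272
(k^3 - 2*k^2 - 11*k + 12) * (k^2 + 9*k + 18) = k^5 + 7*k^4 - 11*k^3 - 123*k^2 - 90*k + 216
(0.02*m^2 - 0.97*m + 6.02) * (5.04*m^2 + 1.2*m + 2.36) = 0.1008*m^4 - 4.8648*m^3 + 29.224*m^2 + 4.9348*m + 14.2072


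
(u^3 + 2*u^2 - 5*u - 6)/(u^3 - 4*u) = (u^2 + 4*u + 3)/(u*(u + 2))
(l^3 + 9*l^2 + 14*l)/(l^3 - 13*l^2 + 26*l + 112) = l*(l + 7)/(l^2 - 15*l + 56)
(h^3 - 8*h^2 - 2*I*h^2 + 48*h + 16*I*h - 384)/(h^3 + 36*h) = (h^2 - 8*h*(1 + I) + 64*I)/(h*(h - 6*I))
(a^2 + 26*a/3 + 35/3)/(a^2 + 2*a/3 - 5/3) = (a + 7)/(a - 1)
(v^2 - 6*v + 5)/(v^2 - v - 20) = (v - 1)/(v + 4)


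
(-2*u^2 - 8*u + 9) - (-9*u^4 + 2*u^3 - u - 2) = 9*u^4 - 2*u^3 - 2*u^2 - 7*u + 11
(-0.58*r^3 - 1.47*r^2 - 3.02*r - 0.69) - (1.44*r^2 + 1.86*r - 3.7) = -0.58*r^3 - 2.91*r^2 - 4.88*r + 3.01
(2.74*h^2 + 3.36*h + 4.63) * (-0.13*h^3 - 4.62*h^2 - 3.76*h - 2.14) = -0.3562*h^5 - 13.0956*h^4 - 26.4275*h^3 - 39.8878*h^2 - 24.5992*h - 9.9082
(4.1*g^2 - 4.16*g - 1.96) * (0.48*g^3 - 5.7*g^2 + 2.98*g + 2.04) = 1.968*g^5 - 25.3668*g^4 + 34.9892*g^3 + 7.1392*g^2 - 14.3272*g - 3.9984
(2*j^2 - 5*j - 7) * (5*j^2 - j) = 10*j^4 - 27*j^3 - 30*j^2 + 7*j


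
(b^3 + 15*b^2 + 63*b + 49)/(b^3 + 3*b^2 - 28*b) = (b^2 + 8*b + 7)/(b*(b - 4))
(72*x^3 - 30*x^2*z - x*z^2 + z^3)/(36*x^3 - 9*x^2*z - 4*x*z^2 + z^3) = (6*x + z)/(3*x + z)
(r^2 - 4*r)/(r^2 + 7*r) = (r - 4)/(r + 7)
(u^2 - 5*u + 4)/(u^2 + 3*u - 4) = (u - 4)/(u + 4)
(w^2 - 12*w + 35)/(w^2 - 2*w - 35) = (w - 5)/(w + 5)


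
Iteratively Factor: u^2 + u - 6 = (u + 3)*(u - 2)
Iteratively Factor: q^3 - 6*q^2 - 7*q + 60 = (q - 4)*(q^2 - 2*q - 15) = (q - 4)*(q + 3)*(q - 5)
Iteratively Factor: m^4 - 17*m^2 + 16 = (m - 1)*(m^3 + m^2 - 16*m - 16) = (m - 1)*(m + 1)*(m^2 - 16) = (m - 1)*(m + 1)*(m + 4)*(m - 4)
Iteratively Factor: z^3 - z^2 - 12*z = (z)*(z^2 - z - 12) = z*(z + 3)*(z - 4)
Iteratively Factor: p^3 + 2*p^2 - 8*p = (p)*(p^2 + 2*p - 8) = p*(p + 4)*(p - 2)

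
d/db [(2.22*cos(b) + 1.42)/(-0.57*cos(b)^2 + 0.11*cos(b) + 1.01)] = (1.2654*sin(b)^2 - 1.6188*cos(b) - 3.3514)*sin(b)/(-0.57*cos(b)^2 + 0.11*cos(b) + 1.01)^2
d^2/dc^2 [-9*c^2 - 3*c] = -18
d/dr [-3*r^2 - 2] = -6*r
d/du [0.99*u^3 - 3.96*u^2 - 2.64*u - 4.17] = 2.97*u^2 - 7.92*u - 2.64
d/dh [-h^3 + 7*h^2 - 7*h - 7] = -3*h^2 + 14*h - 7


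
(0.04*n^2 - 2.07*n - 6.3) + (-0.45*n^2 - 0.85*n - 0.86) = -0.41*n^2 - 2.92*n - 7.16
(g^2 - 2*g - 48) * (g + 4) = g^3 + 2*g^2 - 56*g - 192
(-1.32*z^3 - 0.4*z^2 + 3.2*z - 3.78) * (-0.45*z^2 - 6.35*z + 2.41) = 0.594*z^5 + 8.562*z^4 - 2.0812*z^3 - 19.583*z^2 + 31.715*z - 9.1098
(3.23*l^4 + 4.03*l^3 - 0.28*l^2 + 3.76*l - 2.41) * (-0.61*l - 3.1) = -1.9703*l^5 - 12.4713*l^4 - 12.3222*l^3 - 1.4256*l^2 - 10.1859*l + 7.471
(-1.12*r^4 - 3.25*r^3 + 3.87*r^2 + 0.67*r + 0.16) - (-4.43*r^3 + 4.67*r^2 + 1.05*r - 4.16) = -1.12*r^4 + 1.18*r^3 - 0.8*r^2 - 0.38*r + 4.32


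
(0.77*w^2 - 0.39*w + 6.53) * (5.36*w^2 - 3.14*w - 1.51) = 4.1272*w^4 - 4.5082*w^3 + 35.0627*w^2 - 19.9153*w - 9.8603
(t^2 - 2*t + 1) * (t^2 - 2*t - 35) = t^4 - 4*t^3 - 30*t^2 + 68*t - 35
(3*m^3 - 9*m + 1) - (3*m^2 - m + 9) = 3*m^3 - 3*m^2 - 8*m - 8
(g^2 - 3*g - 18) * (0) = 0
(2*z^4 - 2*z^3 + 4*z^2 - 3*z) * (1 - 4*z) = -8*z^5 + 10*z^4 - 18*z^3 + 16*z^2 - 3*z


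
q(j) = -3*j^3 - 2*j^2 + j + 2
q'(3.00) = -92.00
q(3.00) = -94.00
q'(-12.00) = -1247.00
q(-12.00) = 4886.00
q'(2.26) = -54.01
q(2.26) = -40.58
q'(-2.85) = -60.70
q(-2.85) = 52.35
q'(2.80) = -80.76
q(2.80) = -76.74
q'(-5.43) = -242.64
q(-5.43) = 417.91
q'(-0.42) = 1.09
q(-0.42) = 1.45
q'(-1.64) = -16.65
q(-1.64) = 8.21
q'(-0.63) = -0.05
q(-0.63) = 1.33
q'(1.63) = -29.43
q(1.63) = -14.68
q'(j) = -9*j^2 - 4*j + 1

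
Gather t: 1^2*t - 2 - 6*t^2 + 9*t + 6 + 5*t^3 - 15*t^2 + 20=5*t^3 - 21*t^2 + 10*t + 24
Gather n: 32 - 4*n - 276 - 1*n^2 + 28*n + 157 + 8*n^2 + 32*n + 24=7*n^2 + 56*n - 63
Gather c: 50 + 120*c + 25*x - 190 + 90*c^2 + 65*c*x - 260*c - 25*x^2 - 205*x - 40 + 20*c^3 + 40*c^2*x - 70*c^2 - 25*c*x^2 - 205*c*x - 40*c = 20*c^3 + c^2*(40*x + 20) + c*(-25*x^2 - 140*x - 180) - 25*x^2 - 180*x - 180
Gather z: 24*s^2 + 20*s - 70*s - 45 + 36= 24*s^2 - 50*s - 9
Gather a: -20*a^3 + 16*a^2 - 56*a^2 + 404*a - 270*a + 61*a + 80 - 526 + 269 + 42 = -20*a^3 - 40*a^2 + 195*a - 135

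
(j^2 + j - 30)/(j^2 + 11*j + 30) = (j - 5)/(j + 5)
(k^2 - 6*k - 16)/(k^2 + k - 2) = (k - 8)/(k - 1)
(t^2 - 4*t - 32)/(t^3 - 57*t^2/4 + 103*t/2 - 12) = 4*(t + 4)/(4*t^2 - 25*t + 6)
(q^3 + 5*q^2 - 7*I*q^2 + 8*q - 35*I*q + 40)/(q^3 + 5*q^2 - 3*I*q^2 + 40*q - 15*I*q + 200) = (q + I)/(q + 5*I)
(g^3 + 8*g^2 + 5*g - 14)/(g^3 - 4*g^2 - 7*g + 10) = (g + 7)/(g - 5)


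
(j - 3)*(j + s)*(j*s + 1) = j^3*s + j^2*s^2 - 3*j^2*s + j^2 - 3*j*s^2 + j*s - 3*j - 3*s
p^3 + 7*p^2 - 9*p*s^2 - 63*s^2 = (p + 7)*(p - 3*s)*(p + 3*s)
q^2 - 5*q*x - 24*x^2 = (q - 8*x)*(q + 3*x)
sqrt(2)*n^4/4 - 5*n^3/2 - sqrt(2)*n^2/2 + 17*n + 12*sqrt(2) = (n/2 + sqrt(2)/2)*(n - 4*sqrt(2))*(n - 3*sqrt(2))*(sqrt(2)*n/2 + 1)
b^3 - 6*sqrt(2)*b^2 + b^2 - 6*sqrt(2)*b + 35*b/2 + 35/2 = (b + 1)*(b - 7*sqrt(2)/2)*(b - 5*sqrt(2)/2)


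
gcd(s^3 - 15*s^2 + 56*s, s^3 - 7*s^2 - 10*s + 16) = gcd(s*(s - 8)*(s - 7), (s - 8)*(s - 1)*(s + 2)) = s - 8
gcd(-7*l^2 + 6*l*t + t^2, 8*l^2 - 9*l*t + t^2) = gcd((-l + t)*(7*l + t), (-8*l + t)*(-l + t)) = -l + t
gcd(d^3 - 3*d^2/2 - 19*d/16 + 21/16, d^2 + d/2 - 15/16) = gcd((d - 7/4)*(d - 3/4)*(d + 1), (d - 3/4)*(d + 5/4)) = d - 3/4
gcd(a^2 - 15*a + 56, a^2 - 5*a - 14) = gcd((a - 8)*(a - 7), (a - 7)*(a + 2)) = a - 7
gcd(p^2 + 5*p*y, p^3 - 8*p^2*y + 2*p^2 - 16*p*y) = p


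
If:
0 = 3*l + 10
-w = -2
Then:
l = -10/3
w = 2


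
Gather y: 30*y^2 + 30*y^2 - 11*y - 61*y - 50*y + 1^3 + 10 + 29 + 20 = 60*y^2 - 122*y + 60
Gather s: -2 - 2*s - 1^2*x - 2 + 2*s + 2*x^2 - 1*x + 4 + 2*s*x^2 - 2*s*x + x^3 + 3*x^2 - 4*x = s*(2*x^2 - 2*x) + x^3 + 5*x^2 - 6*x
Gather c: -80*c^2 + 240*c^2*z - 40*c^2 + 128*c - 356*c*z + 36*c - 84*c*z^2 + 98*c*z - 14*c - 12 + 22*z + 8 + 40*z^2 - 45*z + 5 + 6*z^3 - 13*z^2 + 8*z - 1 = c^2*(240*z - 120) + c*(-84*z^2 - 258*z + 150) + 6*z^3 + 27*z^2 - 15*z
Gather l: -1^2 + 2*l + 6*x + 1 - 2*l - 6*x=0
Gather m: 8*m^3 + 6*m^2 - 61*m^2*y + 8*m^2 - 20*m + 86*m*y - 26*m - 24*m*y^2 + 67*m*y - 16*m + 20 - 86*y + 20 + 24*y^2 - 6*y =8*m^3 + m^2*(14 - 61*y) + m*(-24*y^2 + 153*y - 62) + 24*y^2 - 92*y + 40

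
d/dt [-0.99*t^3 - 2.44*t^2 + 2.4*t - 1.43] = -2.97*t^2 - 4.88*t + 2.4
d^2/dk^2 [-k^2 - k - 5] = -2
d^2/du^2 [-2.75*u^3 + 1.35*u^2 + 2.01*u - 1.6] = 2.7 - 16.5*u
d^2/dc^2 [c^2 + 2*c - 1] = 2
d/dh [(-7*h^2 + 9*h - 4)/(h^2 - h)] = 2*(-h^2 + 4*h - 2)/(h^2*(h^2 - 2*h + 1))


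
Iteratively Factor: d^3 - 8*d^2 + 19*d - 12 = (d - 1)*(d^2 - 7*d + 12) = (d - 4)*(d - 1)*(d - 3)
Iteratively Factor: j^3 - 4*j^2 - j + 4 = (j - 4)*(j^2 - 1) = (j - 4)*(j - 1)*(j + 1)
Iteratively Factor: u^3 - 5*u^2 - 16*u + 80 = (u + 4)*(u^2 - 9*u + 20) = (u - 5)*(u + 4)*(u - 4)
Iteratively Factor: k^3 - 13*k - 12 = (k + 1)*(k^2 - k - 12) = (k + 1)*(k + 3)*(k - 4)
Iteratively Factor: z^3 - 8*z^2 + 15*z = (z)*(z^2 - 8*z + 15) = z*(z - 3)*(z - 5)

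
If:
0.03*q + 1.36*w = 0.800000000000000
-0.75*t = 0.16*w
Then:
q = 26.6666666666667 - 45.3333333333333*w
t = -0.213333333333333*w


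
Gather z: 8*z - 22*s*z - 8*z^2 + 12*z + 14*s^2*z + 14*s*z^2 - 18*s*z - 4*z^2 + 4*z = z^2*(14*s - 12) + z*(14*s^2 - 40*s + 24)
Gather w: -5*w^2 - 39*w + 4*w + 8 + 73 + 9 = -5*w^2 - 35*w + 90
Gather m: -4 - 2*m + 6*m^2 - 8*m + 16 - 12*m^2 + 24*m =-6*m^2 + 14*m + 12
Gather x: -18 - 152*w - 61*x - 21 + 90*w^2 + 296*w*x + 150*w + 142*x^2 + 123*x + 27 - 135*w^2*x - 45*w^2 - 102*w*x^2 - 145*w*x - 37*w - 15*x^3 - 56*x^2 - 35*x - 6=45*w^2 - 39*w - 15*x^3 + x^2*(86 - 102*w) + x*(-135*w^2 + 151*w + 27) - 18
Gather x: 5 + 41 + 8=54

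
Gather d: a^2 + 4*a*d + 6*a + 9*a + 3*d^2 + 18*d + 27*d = a^2 + 15*a + 3*d^2 + d*(4*a + 45)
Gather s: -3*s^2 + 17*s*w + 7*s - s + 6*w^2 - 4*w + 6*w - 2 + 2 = -3*s^2 + s*(17*w + 6) + 6*w^2 + 2*w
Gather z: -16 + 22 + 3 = 9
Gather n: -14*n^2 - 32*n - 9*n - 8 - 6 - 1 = -14*n^2 - 41*n - 15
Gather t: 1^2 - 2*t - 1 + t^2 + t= t^2 - t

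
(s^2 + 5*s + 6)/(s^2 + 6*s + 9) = (s + 2)/(s + 3)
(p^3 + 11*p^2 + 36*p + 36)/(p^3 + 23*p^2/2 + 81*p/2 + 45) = 2*(p + 2)/(2*p + 5)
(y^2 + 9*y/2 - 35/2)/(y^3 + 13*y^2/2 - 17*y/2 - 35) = 1/(y + 2)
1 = 1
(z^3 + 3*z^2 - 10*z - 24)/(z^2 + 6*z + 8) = z - 3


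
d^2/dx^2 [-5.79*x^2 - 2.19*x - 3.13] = -11.5800000000000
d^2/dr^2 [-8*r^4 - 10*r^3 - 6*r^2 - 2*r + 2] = -96*r^2 - 60*r - 12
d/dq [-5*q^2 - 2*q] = -10*q - 2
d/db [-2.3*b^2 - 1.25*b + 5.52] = -4.6*b - 1.25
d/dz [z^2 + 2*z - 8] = 2*z + 2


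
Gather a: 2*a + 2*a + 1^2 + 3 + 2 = 4*a + 6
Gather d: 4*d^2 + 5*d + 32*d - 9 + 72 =4*d^2 + 37*d + 63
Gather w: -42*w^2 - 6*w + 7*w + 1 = -42*w^2 + w + 1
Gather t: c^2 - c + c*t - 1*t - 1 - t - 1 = c^2 - c + t*(c - 2) - 2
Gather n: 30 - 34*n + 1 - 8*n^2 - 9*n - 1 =-8*n^2 - 43*n + 30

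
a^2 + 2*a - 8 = (a - 2)*(a + 4)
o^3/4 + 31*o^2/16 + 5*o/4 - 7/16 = (o/4 + 1/4)*(o - 1/4)*(o + 7)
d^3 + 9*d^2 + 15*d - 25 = (d - 1)*(d + 5)^2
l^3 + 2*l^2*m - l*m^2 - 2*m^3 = (l - m)*(l + m)*(l + 2*m)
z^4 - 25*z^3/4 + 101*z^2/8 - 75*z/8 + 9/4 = (z - 3)*(z - 2)*(z - 3/4)*(z - 1/2)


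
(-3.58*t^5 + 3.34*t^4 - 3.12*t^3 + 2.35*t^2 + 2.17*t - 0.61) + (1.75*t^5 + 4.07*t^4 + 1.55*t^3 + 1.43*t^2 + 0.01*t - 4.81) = -1.83*t^5 + 7.41*t^4 - 1.57*t^3 + 3.78*t^2 + 2.18*t - 5.42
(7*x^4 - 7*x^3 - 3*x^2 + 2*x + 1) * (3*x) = 21*x^5 - 21*x^4 - 9*x^3 + 6*x^2 + 3*x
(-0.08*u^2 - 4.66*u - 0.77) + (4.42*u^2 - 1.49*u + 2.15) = 4.34*u^2 - 6.15*u + 1.38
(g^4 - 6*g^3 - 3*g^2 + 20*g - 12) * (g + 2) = g^5 - 4*g^4 - 15*g^3 + 14*g^2 + 28*g - 24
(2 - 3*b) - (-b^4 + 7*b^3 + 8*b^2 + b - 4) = b^4 - 7*b^3 - 8*b^2 - 4*b + 6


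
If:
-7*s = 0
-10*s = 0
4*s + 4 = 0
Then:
No Solution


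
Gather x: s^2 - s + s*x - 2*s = s^2 + s*x - 3*s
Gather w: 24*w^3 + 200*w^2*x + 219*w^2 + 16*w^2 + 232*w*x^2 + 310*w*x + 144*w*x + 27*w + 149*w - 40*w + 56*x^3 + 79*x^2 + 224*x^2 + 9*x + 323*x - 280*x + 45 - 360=24*w^3 + w^2*(200*x + 235) + w*(232*x^2 + 454*x + 136) + 56*x^3 + 303*x^2 + 52*x - 315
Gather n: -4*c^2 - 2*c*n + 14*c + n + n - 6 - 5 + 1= -4*c^2 + 14*c + n*(2 - 2*c) - 10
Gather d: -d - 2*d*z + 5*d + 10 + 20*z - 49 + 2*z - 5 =d*(4 - 2*z) + 22*z - 44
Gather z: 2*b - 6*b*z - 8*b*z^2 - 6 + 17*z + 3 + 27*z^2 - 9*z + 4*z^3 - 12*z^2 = 2*b + 4*z^3 + z^2*(15 - 8*b) + z*(8 - 6*b) - 3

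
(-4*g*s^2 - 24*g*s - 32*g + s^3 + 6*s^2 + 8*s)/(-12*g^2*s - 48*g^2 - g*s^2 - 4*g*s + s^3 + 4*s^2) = (s + 2)/(3*g + s)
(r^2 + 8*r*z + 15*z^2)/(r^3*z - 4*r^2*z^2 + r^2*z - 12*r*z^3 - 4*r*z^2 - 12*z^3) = (-r^2 - 8*r*z - 15*z^2)/(z*(-r^3 + 4*r^2*z - r^2 + 12*r*z^2 + 4*r*z + 12*z^2))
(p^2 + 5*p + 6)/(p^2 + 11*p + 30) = (p^2 + 5*p + 6)/(p^2 + 11*p + 30)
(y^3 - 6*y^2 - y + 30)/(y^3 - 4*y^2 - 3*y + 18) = (y - 5)/(y - 3)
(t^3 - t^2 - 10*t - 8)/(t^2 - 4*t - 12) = (t^2 - 3*t - 4)/(t - 6)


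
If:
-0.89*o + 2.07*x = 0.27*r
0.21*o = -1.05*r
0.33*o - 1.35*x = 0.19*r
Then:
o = 0.00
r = 0.00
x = 0.00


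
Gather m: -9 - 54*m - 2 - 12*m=-66*m - 11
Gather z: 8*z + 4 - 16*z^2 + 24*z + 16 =-16*z^2 + 32*z + 20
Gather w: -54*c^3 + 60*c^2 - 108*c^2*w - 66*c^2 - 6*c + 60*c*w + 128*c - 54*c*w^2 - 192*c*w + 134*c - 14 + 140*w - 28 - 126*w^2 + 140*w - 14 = -54*c^3 - 6*c^2 + 256*c + w^2*(-54*c - 126) + w*(-108*c^2 - 132*c + 280) - 56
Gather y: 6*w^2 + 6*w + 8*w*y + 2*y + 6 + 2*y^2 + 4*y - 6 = 6*w^2 + 6*w + 2*y^2 + y*(8*w + 6)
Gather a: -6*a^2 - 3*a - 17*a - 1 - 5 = -6*a^2 - 20*a - 6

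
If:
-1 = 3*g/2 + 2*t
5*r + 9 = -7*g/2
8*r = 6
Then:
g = -51/14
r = 3/4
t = 125/56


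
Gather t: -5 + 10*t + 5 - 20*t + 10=10 - 10*t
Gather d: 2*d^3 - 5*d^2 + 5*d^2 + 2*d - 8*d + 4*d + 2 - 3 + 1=2*d^3 - 2*d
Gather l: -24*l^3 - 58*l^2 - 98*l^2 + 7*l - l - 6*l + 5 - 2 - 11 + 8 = -24*l^3 - 156*l^2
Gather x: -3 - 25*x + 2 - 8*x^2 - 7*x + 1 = -8*x^2 - 32*x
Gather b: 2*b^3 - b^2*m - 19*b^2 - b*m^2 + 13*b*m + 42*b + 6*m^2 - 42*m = 2*b^3 + b^2*(-m - 19) + b*(-m^2 + 13*m + 42) + 6*m^2 - 42*m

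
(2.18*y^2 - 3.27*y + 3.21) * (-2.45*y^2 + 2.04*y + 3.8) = -5.341*y^4 + 12.4587*y^3 - 6.2513*y^2 - 5.8776*y + 12.198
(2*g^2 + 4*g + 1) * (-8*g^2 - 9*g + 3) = -16*g^4 - 50*g^3 - 38*g^2 + 3*g + 3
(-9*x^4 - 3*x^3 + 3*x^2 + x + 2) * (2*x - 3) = -18*x^5 + 21*x^4 + 15*x^3 - 7*x^2 + x - 6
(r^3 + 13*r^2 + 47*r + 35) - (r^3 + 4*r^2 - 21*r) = 9*r^2 + 68*r + 35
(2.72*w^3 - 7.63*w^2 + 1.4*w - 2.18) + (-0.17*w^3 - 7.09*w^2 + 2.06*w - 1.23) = 2.55*w^3 - 14.72*w^2 + 3.46*w - 3.41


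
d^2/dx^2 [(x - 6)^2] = 2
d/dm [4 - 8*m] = -8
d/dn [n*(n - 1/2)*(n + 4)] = 3*n^2 + 7*n - 2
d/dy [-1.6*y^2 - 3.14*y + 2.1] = -3.2*y - 3.14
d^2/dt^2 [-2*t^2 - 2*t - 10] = -4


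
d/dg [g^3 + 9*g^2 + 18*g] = 3*g^2 + 18*g + 18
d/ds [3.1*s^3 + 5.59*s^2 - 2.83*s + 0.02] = 9.3*s^2 + 11.18*s - 2.83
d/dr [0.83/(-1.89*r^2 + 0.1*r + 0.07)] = (3.1374*r - 0.083)/(-1.89*r^2 + 0.1*r + 0.07)^2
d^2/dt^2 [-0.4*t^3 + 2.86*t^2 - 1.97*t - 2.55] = 5.72 - 2.4*t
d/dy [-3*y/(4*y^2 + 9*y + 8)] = 12*(y^2 - 2)/(16*y^4 + 72*y^3 + 145*y^2 + 144*y + 64)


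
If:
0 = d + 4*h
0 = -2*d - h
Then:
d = 0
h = 0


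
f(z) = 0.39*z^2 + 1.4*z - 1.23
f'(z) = 0.78*z + 1.4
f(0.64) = -0.17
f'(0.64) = 1.90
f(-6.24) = 5.22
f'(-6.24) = -3.47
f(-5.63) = 3.25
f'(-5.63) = -2.99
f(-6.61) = 6.56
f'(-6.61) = -3.76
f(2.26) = 3.93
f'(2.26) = 3.16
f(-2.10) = -2.45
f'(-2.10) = -0.24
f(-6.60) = 6.52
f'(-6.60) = -3.75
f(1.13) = 0.85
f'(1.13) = 2.28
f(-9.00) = 17.76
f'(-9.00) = -5.62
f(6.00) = 21.21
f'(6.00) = 6.08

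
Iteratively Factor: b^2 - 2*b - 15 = (b + 3)*(b - 5)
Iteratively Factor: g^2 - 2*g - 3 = (g - 3)*(g + 1)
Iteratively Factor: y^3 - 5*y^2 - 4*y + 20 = (y + 2)*(y^2 - 7*y + 10) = (y - 2)*(y + 2)*(y - 5)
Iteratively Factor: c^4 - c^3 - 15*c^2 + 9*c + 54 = (c + 2)*(c^3 - 3*c^2 - 9*c + 27) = (c - 3)*(c + 2)*(c^2 - 9) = (c - 3)^2*(c + 2)*(c + 3)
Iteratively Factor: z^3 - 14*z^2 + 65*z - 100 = (z - 5)*(z^2 - 9*z + 20) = (z - 5)*(z - 4)*(z - 5)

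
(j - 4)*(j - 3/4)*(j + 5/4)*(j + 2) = j^4 - 3*j^3/2 - 159*j^2/16 - 17*j/8 + 15/2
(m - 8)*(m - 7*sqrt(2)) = m^2 - 7*sqrt(2)*m - 8*m + 56*sqrt(2)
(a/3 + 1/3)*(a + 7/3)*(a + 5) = a^3/3 + 25*a^2/9 + 19*a/3 + 35/9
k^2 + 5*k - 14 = (k - 2)*(k + 7)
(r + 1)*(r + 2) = r^2 + 3*r + 2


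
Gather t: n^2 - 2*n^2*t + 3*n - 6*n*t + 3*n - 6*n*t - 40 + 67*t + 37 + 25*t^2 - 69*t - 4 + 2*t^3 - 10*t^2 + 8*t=n^2 + 6*n + 2*t^3 + 15*t^2 + t*(-2*n^2 - 12*n + 6) - 7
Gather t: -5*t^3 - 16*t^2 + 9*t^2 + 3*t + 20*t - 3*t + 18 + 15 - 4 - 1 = -5*t^3 - 7*t^2 + 20*t + 28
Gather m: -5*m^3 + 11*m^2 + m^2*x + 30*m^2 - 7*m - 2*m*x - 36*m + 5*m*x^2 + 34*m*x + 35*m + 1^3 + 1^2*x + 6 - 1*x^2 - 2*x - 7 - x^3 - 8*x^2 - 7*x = -5*m^3 + m^2*(x + 41) + m*(5*x^2 + 32*x - 8) - x^3 - 9*x^2 - 8*x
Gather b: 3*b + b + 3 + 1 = 4*b + 4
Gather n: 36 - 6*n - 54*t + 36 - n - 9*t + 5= -7*n - 63*t + 77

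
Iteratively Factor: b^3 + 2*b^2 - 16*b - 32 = (b - 4)*(b^2 + 6*b + 8) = (b - 4)*(b + 2)*(b + 4)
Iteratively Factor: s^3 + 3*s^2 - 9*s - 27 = (s + 3)*(s^2 - 9) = (s + 3)^2*(s - 3)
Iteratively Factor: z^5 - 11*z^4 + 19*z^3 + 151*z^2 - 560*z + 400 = (z + 4)*(z^4 - 15*z^3 + 79*z^2 - 165*z + 100) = (z - 5)*(z + 4)*(z^3 - 10*z^2 + 29*z - 20) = (z - 5)*(z - 1)*(z + 4)*(z^2 - 9*z + 20) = (z - 5)^2*(z - 1)*(z + 4)*(z - 4)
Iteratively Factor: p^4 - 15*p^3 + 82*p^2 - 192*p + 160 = (p - 4)*(p^3 - 11*p^2 + 38*p - 40) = (p - 5)*(p - 4)*(p^2 - 6*p + 8) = (p - 5)*(p - 4)*(p - 2)*(p - 4)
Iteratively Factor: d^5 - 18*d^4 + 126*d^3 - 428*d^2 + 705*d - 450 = (d - 3)*(d^4 - 15*d^3 + 81*d^2 - 185*d + 150) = (d - 3)*(d - 2)*(d^3 - 13*d^2 + 55*d - 75) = (d - 3)^2*(d - 2)*(d^2 - 10*d + 25) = (d - 5)*(d - 3)^2*(d - 2)*(d - 5)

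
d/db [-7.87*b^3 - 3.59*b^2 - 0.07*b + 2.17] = -23.61*b^2 - 7.18*b - 0.07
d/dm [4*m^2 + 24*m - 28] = 8*m + 24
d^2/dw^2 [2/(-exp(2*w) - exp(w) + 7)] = 2*(-2*(2*exp(w) + 1)^2*exp(w) + (4*exp(w) + 1)*(exp(2*w) + exp(w) - 7))*exp(w)/(exp(2*w) + exp(w) - 7)^3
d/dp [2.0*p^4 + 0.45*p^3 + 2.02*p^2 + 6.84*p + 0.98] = 8.0*p^3 + 1.35*p^2 + 4.04*p + 6.84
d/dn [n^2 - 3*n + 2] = 2*n - 3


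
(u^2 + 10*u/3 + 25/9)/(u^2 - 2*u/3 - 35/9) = (3*u + 5)/(3*u - 7)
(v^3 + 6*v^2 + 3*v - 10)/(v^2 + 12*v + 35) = (v^2 + v - 2)/(v + 7)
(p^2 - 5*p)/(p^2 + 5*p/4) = 4*(p - 5)/(4*p + 5)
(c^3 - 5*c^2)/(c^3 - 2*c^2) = (c - 5)/(c - 2)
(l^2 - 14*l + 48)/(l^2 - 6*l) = (l - 8)/l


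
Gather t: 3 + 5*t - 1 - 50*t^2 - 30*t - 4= -50*t^2 - 25*t - 2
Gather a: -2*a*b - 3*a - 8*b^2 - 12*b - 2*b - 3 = a*(-2*b - 3) - 8*b^2 - 14*b - 3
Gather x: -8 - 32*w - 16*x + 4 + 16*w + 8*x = -16*w - 8*x - 4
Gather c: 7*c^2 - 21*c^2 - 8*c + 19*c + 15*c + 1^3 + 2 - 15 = -14*c^2 + 26*c - 12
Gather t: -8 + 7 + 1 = 0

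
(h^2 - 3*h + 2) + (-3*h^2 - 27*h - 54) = -2*h^2 - 30*h - 52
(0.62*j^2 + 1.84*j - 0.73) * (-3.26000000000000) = -2.0212*j^2 - 5.9984*j + 2.3798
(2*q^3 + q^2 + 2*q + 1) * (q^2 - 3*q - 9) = 2*q^5 - 5*q^4 - 19*q^3 - 14*q^2 - 21*q - 9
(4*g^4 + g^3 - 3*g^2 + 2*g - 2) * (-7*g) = -28*g^5 - 7*g^4 + 21*g^3 - 14*g^2 + 14*g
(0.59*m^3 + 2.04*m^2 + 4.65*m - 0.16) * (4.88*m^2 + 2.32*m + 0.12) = 2.8792*m^5 + 11.324*m^4 + 27.4956*m^3 + 10.252*m^2 + 0.1868*m - 0.0192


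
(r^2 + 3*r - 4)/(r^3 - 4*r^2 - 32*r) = (r - 1)/(r*(r - 8))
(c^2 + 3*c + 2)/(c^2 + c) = (c + 2)/c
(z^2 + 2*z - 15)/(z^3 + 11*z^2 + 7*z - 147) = (z + 5)/(z^2 + 14*z + 49)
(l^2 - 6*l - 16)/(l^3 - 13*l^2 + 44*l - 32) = (l + 2)/(l^2 - 5*l + 4)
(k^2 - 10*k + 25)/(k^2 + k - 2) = (k^2 - 10*k + 25)/(k^2 + k - 2)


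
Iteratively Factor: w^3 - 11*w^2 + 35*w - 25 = (w - 1)*(w^2 - 10*w + 25) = (w - 5)*(w - 1)*(w - 5)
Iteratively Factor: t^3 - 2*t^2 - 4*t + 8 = (t - 2)*(t^2 - 4) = (t - 2)^2*(t + 2)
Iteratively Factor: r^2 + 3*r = (r + 3)*(r)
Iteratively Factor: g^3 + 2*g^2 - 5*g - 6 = (g - 2)*(g^2 + 4*g + 3) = (g - 2)*(g + 1)*(g + 3)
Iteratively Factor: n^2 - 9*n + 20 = (n - 5)*(n - 4)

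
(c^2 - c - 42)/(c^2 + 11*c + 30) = (c - 7)/(c + 5)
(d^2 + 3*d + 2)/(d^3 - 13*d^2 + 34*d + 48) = (d + 2)/(d^2 - 14*d + 48)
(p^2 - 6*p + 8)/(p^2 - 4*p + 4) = (p - 4)/(p - 2)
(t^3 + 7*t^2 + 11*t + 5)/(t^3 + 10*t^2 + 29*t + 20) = (t + 1)/(t + 4)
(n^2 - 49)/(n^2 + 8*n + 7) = (n - 7)/(n + 1)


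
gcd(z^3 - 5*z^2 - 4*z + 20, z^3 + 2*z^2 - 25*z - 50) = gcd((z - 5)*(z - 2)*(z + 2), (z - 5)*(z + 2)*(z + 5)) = z^2 - 3*z - 10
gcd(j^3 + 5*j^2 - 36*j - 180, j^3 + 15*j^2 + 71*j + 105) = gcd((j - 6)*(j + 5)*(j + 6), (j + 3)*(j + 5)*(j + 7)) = j + 5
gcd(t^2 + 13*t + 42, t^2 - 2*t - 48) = t + 6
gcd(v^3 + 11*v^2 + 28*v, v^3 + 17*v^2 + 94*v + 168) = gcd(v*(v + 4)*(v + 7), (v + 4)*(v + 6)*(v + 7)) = v^2 + 11*v + 28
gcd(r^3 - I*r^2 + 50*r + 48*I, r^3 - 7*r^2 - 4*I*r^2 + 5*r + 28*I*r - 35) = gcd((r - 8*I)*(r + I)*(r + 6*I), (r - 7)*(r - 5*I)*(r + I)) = r + I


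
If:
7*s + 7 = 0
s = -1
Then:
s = -1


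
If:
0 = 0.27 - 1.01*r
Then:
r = 0.27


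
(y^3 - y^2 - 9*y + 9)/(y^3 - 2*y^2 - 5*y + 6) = (y + 3)/(y + 2)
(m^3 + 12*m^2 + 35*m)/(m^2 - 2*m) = (m^2 + 12*m + 35)/(m - 2)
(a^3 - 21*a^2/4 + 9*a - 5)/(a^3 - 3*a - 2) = (4*a^2 - 13*a + 10)/(4*(a^2 + 2*a + 1))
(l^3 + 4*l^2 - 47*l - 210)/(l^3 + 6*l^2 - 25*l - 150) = (l - 7)/(l - 5)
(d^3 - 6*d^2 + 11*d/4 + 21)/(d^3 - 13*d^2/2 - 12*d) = (d^2 - 15*d/2 + 14)/(d*(d - 8))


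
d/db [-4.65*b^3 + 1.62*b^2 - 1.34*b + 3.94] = -13.95*b^2 + 3.24*b - 1.34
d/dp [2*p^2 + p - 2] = 4*p + 1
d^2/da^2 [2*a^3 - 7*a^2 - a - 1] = 12*a - 14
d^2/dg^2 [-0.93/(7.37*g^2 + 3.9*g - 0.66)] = (101.029434*g^2 + 53.46198*g - 0.93*(14.74*g + 3.9)*(29.48*g + 7.8) - 9.047412)/(7.37*g^2 + 3.9*g - 0.66)^3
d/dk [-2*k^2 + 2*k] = 2 - 4*k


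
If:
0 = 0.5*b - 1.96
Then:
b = 3.92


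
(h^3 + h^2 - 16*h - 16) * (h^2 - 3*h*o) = h^5 - 3*h^4*o + h^4 - 3*h^3*o - 16*h^3 + 48*h^2*o - 16*h^2 + 48*h*o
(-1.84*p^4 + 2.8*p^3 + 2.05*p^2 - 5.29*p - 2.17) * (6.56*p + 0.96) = -12.0704*p^5 + 16.6016*p^4 + 16.136*p^3 - 32.7344*p^2 - 19.3136*p - 2.0832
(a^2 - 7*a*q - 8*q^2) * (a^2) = a^4 - 7*a^3*q - 8*a^2*q^2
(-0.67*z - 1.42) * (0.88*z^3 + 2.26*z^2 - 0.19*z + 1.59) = -0.5896*z^4 - 2.7638*z^3 - 3.0819*z^2 - 0.7955*z - 2.2578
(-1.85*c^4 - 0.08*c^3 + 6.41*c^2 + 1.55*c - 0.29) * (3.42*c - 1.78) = -6.327*c^5 + 3.0194*c^4 + 22.0646*c^3 - 6.1088*c^2 - 3.7508*c + 0.5162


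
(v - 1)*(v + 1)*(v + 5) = v^3 + 5*v^2 - v - 5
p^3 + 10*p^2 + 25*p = p*(p + 5)^2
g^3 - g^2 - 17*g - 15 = (g - 5)*(g + 1)*(g + 3)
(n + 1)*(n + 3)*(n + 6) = n^3 + 10*n^2 + 27*n + 18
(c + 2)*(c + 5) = c^2 + 7*c + 10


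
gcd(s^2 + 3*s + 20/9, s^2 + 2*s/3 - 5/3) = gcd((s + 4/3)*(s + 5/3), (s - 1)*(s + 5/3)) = s + 5/3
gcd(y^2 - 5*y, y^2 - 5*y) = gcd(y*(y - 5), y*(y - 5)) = y^2 - 5*y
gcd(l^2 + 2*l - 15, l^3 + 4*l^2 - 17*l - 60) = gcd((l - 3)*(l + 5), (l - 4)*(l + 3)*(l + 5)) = l + 5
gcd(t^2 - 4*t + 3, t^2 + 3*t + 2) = 1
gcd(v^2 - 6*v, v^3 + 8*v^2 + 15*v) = v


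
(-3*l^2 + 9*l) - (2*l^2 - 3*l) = -5*l^2 + 12*l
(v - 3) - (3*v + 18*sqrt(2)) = -2*v - 18*sqrt(2) - 3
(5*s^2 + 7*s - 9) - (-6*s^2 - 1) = 11*s^2 + 7*s - 8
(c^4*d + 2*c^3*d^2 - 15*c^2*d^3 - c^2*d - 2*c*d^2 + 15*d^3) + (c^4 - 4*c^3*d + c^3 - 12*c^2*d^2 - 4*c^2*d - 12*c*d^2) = c^4*d + c^4 + 2*c^3*d^2 - 4*c^3*d + c^3 - 15*c^2*d^3 - 12*c^2*d^2 - 5*c^2*d - 14*c*d^2 + 15*d^3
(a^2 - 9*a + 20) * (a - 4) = a^3 - 13*a^2 + 56*a - 80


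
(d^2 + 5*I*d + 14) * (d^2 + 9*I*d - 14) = d^4 + 14*I*d^3 - 45*d^2 + 56*I*d - 196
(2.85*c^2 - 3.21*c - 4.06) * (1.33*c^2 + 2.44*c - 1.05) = 3.7905*c^4 + 2.6847*c^3 - 16.2247*c^2 - 6.5359*c + 4.263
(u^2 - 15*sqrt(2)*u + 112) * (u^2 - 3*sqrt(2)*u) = u^4 - 18*sqrt(2)*u^3 + 202*u^2 - 336*sqrt(2)*u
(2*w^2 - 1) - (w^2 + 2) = w^2 - 3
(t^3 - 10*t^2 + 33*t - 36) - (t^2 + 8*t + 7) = t^3 - 11*t^2 + 25*t - 43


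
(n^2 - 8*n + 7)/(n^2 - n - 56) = (-n^2 + 8*n - 7)/(-n^2 + n + 56)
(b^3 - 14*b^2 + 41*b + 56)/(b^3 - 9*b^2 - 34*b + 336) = (b + 1)/(b + 6)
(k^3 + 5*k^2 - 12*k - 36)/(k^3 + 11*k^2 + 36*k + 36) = (k - 3)/(k + 3)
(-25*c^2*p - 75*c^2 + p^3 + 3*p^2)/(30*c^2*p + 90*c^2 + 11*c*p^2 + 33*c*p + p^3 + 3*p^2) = (-5*c + p)/(6*c + p)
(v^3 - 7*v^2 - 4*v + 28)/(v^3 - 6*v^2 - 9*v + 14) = (v - 2)/(v - 1)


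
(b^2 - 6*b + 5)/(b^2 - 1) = (b - 5)/(b + 1)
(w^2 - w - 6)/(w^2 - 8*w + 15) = (w + 2)/(w - 5)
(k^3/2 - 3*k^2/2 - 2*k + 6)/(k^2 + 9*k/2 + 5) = (k^2 - 5*k + 6)/(2*k + 5)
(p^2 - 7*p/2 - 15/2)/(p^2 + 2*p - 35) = (p + 3/2)/(p + 7)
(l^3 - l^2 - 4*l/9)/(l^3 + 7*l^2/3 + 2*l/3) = (l - 4/3)/(l + 2)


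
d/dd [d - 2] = 1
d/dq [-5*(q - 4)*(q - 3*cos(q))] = -5*q + 5*(4 - q)*(3*sin(q) + 1) + 15*cos(q)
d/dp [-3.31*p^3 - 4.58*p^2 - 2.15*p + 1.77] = -9.93*p^2 - 9.16*p - 2.15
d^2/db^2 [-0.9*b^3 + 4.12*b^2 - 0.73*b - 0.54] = 8.24 - 5.4*b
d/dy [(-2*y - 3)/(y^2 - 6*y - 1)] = 2*(y^2 + 3*y - 8)/(y^4 - 12*y^3 + 34*y^2 + 12*y + 1)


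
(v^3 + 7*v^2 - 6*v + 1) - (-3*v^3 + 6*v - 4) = 4*v^3 + 7*v^2 - 12*v + 5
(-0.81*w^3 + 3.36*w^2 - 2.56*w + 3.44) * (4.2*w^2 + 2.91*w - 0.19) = -3.402*w^5 + 11.7549*w^4 - 0.820500000000001*w^3 + 6.36*w^2 + 10.4968*w - 0.6536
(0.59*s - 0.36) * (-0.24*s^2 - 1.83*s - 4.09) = -0.1416*s^3 - 0.9933*s^2 - 1.7543*s + 1.4724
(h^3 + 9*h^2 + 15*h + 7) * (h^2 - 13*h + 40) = h^5 - 4*h^4 - 62*h^3 + 172*h^2 + 509*h + 280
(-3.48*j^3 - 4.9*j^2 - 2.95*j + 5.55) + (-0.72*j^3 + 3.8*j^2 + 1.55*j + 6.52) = -4.2*j^3 - 1.1*j^2 - 1.4*j + 12.07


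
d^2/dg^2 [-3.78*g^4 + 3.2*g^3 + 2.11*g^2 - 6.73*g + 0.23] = -45.36*g^2 + 19.2*g + 4.22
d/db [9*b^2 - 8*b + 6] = 18*b - 8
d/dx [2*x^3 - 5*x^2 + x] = 6*x^2 - 10*x + 1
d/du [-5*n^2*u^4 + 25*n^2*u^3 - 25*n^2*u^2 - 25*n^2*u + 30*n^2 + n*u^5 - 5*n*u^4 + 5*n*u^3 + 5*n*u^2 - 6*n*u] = n*(-20*n*u^3 + 75*n*u^2 - 50*n*u - 25*n + 5*u^4 - 20*u^3 + 15*u^2 + 10*u - 6)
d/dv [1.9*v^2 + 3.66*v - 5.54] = 3.8*v + 3.66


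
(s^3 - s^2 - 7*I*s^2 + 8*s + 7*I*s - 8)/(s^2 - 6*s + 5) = (s^2 - 7*I*s + 8)/(s - 5)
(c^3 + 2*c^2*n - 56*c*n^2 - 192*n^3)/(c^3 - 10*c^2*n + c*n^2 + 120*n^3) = (c^2 + 10*c*n + 24*n^2)/(c^2 - 2*c*n - 15*n^2)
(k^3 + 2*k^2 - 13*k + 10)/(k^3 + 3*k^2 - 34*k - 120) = (k^2 - 3*k + 2)/(k^2 - 2*k - 24)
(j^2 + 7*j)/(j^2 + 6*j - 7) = j/(j - 1)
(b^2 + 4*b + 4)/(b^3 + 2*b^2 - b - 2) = (b + 2)/(b^2 - 1)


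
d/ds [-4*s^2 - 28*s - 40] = -8*s - 28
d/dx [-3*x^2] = -6*x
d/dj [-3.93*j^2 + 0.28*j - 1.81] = 0.28 - 7.86*j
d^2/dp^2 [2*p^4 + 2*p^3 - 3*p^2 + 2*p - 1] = 24*p^2 + 12*p - 6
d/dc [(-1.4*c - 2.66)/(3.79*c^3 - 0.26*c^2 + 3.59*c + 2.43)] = (10.612*c^3 + 29.8802*c^2 - 1.3832*c + 6.1474)/(14.3641*c^6 - 1.9708*c^5 + 27.2798*c^4 + 16.5526*c^3 + 11.6245*c^2 + 17.4474*c + 5.9049)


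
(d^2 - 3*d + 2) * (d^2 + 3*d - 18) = d^4 - 25*d^2 + 60*d - 36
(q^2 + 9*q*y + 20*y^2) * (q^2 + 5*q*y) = q^4 + 14*q^3*y + 65*q^2*y^2 + 100*q*y^3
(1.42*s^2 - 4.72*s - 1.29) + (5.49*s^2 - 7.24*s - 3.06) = 6.91*s^2 - 11.96*s - 4.35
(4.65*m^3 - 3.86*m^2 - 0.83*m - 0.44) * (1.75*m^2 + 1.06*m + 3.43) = 8.1375*m^5 - 1.826*m^4 + 10.4054*m^3 - 14.8896*m^2 - 3.3133*m - 1.5092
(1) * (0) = 0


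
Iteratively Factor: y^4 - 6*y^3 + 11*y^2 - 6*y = (y - 2)*(y^3 - 4*y^2 + 3*y) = (y - 3)*(y - 2)*(y^2 - y) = (y - 3)*(y - 2)*(y - 1)*(y)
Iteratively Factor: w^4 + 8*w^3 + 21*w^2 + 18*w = (w + 3)*(w^3 + 5*w^2 + 6*w) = (w + 2)*(w + 3)*(w^2 + 3*w) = w*(w + 2)*(w + 3)*(w + 3)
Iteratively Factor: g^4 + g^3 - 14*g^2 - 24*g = (g + 3)*(g^3 - 2*g^2 - 8*g) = g*(g + 3)*(g^2 - 2*g - 8) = g*(g - 4)*(g + 3)*(g + 2)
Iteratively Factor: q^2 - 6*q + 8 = (q - 2)*(q - 4)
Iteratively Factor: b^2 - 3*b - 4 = (b - 4)*(b + 1)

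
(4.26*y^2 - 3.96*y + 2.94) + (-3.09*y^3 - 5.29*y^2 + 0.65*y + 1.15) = -3.09*y^3 - 1.03*y^2 - 3.31*y + 4.09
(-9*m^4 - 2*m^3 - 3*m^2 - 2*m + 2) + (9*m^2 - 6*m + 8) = -9*m^4 - 2*m^3 + 6*m^2 - 8*m + 10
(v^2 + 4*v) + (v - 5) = v^2 + 5*v - 5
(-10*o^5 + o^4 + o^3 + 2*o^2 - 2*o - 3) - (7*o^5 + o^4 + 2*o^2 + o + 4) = -17*o^5 + o^3 - 3*o - 7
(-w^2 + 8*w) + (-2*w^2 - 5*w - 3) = -3*w^2 + 3*w - 3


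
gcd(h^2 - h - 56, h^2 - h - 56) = h^2 - h - 56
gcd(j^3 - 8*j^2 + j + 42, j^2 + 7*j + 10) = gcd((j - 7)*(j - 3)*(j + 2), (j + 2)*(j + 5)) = j + 2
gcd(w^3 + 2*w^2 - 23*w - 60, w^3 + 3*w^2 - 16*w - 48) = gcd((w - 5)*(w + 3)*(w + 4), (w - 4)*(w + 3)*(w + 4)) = w^2 + 7*w + 12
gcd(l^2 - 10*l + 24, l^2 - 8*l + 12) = l - 6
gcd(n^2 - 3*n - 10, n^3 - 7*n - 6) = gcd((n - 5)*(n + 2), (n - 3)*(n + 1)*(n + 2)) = n + 2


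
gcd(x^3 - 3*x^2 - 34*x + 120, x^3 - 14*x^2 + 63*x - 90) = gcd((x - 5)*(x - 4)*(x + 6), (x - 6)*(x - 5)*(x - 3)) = x - 5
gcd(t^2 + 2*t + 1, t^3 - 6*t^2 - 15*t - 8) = t^2 + 2*t + 1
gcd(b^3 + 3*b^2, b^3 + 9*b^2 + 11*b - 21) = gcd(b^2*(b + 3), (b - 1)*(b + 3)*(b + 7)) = b + 3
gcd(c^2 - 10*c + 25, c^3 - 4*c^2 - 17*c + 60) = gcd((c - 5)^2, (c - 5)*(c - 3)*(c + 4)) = c - 5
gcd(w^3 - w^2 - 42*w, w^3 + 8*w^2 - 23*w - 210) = w + 6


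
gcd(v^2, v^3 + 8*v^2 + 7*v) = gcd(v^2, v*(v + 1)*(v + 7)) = v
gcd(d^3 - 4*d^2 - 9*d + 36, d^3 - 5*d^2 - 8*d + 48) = d^2 - d - 12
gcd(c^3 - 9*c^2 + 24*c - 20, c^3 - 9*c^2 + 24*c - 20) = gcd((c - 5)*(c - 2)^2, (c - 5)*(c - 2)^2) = c^3 - 9*c^2 + 24*c - 20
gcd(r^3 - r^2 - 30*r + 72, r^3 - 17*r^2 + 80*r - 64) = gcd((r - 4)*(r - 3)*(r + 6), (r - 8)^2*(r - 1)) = 1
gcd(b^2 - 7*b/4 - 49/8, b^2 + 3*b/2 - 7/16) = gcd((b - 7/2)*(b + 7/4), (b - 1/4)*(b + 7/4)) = b + 7/4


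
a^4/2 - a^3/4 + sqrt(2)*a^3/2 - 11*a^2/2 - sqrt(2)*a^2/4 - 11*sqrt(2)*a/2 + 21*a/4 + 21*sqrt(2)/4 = (a/2 + sqrt(2)/2)*(a - 3)*(a - 1)*(a + 7/2)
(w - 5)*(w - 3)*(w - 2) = w^3 - 10*w^2 + 31*w - 30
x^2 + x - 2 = (x - 1)*(x + 2)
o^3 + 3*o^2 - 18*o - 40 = (o - 4)*(o + 2)*(o + 5)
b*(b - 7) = b^2 - 7*b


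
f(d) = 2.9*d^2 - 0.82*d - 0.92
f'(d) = 5.8*d - 0.82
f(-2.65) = 21.62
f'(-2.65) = -16.19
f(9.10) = 231.77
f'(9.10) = 51.96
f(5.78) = 91.22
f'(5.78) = 32.70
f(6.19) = 105.12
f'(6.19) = 35.08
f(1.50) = 4.38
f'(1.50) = 7.88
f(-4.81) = 70.12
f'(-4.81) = -28.72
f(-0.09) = -0.82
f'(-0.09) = -1.34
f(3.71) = 35.95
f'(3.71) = 20.70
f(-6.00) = 108.40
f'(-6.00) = -35.62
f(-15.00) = 663.88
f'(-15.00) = -87.82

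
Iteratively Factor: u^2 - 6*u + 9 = (u - 3)*(u - 3)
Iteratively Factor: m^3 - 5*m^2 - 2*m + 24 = (m + 2)*(m^2 - 7*m + 12) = (m - 4)*(m + 2)*(m - 3)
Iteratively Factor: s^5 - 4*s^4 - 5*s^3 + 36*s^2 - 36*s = (s - 2)*(s^4 - 2*s^3 - 9*s^2 + 18*s) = s*(s - 2)*(s^3 - 2*s^2 - 9*s + 18) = s*(s - 3)*(s - 2)*(s^2 + s - 6) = s*(s - 3)*(s - 2)^2*(s + 3)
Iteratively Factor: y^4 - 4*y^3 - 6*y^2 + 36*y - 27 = (y - 3)*(y^3 - y^2 - 9*y + 9) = (y - 3)*(y + 3)*(y^2 - 4*y + 3) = (y - 3)^2*(y + 3)*(y - 1)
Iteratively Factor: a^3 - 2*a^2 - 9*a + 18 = (a - 3)*(a^2 + a - 6) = (a - 3)*(a + 3)*(a - 2)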